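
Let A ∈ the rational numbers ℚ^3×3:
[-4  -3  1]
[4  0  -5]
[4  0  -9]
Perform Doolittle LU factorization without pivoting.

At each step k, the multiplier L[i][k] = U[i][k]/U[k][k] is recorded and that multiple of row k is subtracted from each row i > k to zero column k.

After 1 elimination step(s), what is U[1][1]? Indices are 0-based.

k=0: U[0][0]=-4
  eliminate (1,0): mult=-1, new row 1: (0, -3, -4); set L[1][0]=-1
  eliminate (2,0): mult=-1, new row 2: (0, -3, -8); set L[2][0]=-1

U[1][1] = -3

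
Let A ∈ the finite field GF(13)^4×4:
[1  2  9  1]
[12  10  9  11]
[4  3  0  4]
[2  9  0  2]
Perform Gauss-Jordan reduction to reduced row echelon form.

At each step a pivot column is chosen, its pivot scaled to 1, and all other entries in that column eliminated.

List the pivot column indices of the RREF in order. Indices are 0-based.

[1] R0 /= 1  ⇒  (1, 2, 9, 1)
     R1 -= 12·R0  ⇒  (0, 12, 5, 12)
     R2 -= 4·R0  ⇒  (0, 8, 3, 0)
     R3 -= 2·R0  ⇒  (0, 5, 8, 0)
[2] R1 /= 12  ⇒  (0, 1, 8, 1)
     R0 -= 2·R1  ⇒  (1, 0, 6, 12)
     R2 -= 8·R1  ⇒  (0, 0, 4, 5)
     R3 -= 5·R1  ⇒  (0, 0, 7, 8)
[3] R2 /= 4  ⇒  (0, 0, 1, 11)
     R0 -= 6·R2  ⇒  (1, 0, 0, 11)
     R1 -= 8·R2  ⇒  (0, 1, 0, 4)
     R3 -= 7·R2  ⇒  (0, 0, 0, 9)
[4] R3 /= 9  ⇒  (0, 0, 0, 1)
     R0 -= 11·R3  ⇒  (1, 0, 0, 0)
     R1 -= 4·R3  ⇒  (0, 1, 0, 0)
     R2 -= 11·R3  ⇒  (0, 0, 1, 0)

pivot columns: 0, 1, 2, 3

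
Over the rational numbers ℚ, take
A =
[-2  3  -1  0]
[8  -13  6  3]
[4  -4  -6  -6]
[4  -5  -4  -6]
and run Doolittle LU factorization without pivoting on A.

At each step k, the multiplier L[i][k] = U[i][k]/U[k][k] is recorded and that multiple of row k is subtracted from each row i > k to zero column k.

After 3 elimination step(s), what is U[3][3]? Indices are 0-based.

U[3][3] = -3

Step 1: pivot at (0,0) is -2.
  row1 ← row1 − (-4)·row0  ⇒  L[1][0]=-4, U row1=(0, -1, 2, 3)
  row2 ← row2 − (-2)·row0  ⇒  L[2][0]=-2, U row2=(0, 2, -8, -6)
  row3 ← row3 − (-2)·row0  ⇒  L[3][0]=-2, U row3=(0, 1, -6, -6)
Step 2: pivot at (1,1) is -1.
  row2 ← row2 − (-2)·row1  ⇒  L[2][1]=-2, U row2=(0, 0, -4, 0)
  row3 ← row3 − (-1)·row1  ⇒  L[3][1]=-1, U row3=(0, 0, -4, -3)
Step 3: pivot at (2,2) is -4.
  row3 ← row3 − (1)·row2  ⇒  L[3][2]=1, U row3=(0, 0, 0, -3)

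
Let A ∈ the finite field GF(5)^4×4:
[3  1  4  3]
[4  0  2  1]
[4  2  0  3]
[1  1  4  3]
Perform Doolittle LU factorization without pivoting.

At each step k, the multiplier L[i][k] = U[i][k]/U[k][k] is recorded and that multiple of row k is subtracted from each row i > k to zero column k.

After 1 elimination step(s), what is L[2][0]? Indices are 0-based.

L[2][0] = 3

k=0: U[0][0]=3
  eliminate (1,0): mult=3, new row 1: (0, 2, 0, 2); set L[1][0]=3
  eliminate (2,0): mult=3, new row 2: (0, 4, 3, 4); set L[2][0]=3
  eliminate (3,0): mult=2, new row 3: (0, 4, 1, 2); set L[3][0]=2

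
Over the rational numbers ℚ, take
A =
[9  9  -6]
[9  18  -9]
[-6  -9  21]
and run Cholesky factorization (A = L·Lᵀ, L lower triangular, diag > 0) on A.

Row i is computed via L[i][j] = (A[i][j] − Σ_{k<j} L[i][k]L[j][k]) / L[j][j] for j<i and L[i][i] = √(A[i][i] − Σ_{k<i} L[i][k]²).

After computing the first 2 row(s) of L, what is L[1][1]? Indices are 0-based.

Step 1: L[0][0] = √(9) = 3.
  L[1][0] = (9) / L[0][0] = 3.
Step 2: L[1][1] = √(9) = 3.

L[1][1] = 3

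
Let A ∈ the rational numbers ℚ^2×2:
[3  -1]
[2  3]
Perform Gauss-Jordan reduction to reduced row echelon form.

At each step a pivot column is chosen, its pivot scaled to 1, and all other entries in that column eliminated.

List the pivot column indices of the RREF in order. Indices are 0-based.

pivot columns: 0, 1

[1] R0 /= 3  ⇒  (1, -1/3)
     R1 -= 2·R0  ⇒  (0, 11/3)
[2] R1 /= 11/3  ⇒  (0, 1)
     R0 -= -1/3·R1  ⇒  (1, 0)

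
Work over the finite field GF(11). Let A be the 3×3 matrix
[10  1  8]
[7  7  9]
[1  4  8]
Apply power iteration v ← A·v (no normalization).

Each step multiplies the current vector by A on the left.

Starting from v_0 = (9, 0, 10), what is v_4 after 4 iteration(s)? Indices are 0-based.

v_4 = (10, 0, 10)

v_0 = (9, 0, 10).
v_1 = A·v_0 = (5, 10, 1).
v_2 = A·v_1 = (2, 4, 9).
v_3 = A·v_2 = (8, 2, 2).
v_4 = A·v_3 = (10, 0, 10).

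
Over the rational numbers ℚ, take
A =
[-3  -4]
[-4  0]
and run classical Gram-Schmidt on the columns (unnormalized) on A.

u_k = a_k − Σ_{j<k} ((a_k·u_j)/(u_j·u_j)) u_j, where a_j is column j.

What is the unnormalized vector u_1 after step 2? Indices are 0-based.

Step 1: u_0 = a_0 = (-3, -4).
Step 2: u_1 = a_1 − (12/25)·u_0 = (-64/25, 48/25).

u_1 = (-64/25, 48/25)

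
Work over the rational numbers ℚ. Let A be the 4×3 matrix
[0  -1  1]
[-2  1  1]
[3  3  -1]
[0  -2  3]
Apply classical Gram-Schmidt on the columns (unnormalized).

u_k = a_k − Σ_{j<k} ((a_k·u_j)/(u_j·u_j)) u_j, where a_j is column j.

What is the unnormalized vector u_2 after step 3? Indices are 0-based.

Step 1: u_0 = a_0 = (0, -2, 3, 0).
Step 2: u_1 = a_1 − (7/13)·u_0 = (-1, 27/13, 18/13, -2).
Step 3: u_2 = a_2 − (-5/13)·u_0 − (-41/73)·u_1 = (32/73, 102/73, 68/73, 137/73).

u_2 = (32/73, 102/73, 68/73, 137/73)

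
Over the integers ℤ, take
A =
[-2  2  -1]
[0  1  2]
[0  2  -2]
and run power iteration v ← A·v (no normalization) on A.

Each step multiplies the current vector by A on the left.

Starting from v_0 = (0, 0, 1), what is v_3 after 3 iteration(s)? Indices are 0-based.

v_0 = (0, 0, 1).
v_1 = A·v_0 = (-1, 2, -2).
v_2 = A·v_1 = (8, -2, 8).
v_3 = A·v_2 = (-28, 14, -20).

v_3 = (-28, 14, -20)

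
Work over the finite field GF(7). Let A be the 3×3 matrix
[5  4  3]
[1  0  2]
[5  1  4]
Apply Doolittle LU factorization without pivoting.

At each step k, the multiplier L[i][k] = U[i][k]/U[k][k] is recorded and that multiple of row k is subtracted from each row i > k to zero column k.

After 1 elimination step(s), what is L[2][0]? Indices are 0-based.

L[2][0] = 1

Step 1: pivot at (0,0) is 5.
  row1 ← row1 − (3)·row0  ⇒  L[1][0]=3, U row1=(0, 2, 0)
  row2 ← row2 − (1)·row0  ⇒  L[2][0]=1, U row2=(0, 4, 1)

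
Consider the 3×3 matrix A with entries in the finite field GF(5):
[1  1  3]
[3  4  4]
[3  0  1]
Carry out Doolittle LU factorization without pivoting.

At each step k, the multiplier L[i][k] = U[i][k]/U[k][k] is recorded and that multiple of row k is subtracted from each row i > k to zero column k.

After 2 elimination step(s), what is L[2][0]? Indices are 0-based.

k=0: U[0][0]=1
  eliminate (1,0): mult=3, new row 1: (0, 1, 0); set L[1][0]=3
  eliminate (2,0): mult=3, new row 2: (0, 2, 2); set L[2][0]=3
k=1: U[1][1]=1
  eliminate (2,1): mult=2, new row 2: (0, 0, 2); set L[2][1]=2

L[2][0] = 3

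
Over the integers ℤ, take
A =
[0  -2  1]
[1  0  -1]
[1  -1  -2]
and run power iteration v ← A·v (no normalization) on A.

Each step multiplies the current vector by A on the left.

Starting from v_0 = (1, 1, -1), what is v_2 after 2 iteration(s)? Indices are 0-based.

v_2 = (-2, -5, -9)

v_0 = (1, 1, -1).
v_1 = A·v_0 = (-3, 2, 2).
v_2 = A·v_1 = (-2, -5, -9).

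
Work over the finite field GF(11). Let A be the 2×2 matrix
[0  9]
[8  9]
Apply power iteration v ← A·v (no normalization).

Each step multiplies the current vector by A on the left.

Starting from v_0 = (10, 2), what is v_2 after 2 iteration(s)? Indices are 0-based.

v_0 = (10, 2).
v_1 = A·v_0 = (7, 10).
v_2 = A·v_1 = (2, 3).

v_2 = (2, 3)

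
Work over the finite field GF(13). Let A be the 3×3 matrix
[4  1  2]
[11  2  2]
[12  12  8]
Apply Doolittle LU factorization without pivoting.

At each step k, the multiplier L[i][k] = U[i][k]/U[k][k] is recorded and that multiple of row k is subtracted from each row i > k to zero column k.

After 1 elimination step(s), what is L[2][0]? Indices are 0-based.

L[2][0] = 3

k=0: U[0][0]=4
  eliminate (1,0): mult=6, new row 1: (0, 9, 3); set L[1][0]=6
  eliminate (2,0): mult=3, new row 2: (0, 9, 2); set L[2][0]=3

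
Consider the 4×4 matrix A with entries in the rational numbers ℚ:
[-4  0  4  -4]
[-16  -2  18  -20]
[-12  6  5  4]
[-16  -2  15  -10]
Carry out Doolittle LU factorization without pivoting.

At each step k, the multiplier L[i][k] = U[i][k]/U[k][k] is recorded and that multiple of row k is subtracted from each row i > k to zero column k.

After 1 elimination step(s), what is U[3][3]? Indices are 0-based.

U[3][3] = 6

[col 0] pivot -4
  R1 -= 4*R0 → (0, -2, 2, -4)  (L[1][0] := 4)
  R2 -= 3*R0 → (0, 6, -7, 16)  (L[2][0] := 3)
  R3 -= 4*R0 → (0, -2, -1, 6)  (L[3][0] := 4)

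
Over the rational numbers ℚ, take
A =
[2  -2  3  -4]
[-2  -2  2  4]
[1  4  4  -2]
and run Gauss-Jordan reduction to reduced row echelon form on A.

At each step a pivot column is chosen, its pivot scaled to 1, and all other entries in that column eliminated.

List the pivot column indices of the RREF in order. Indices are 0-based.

step 1: normalize row 0 (÷2) = (1, -1, 3/2, -2)
  row 1: subtract -2×row0 = (0, -4, 5, 0)
  row 2: subtract 1×row0 = (0, 5, 5/2, 0)
step 2: normalize row 1 (÷-4) = (0, 1, -5/4, 0)
  row 0: subtract -1×row1 = (1, 0, 1/4, -2)
  row 2: subtract 5×row1 = (0, 0, 35/4, 0)
step 3: normalize row 2 (÷35/4) = (0, 0, 1, 0)
  row 0: subtract 1/4×row2 = (1, 0, 0, -2)
  row 1: subtract -5/4×row2 = (0, 1, 0, 0)

pivot columns: 0, 1, 2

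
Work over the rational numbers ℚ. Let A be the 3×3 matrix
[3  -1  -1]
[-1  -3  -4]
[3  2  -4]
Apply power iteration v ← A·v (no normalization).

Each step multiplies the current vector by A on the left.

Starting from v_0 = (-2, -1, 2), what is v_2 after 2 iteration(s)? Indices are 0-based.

v_2 = (-2, 80, 37)

v_0 = (-2, -1, 2).
v_1 = A·v_0 = (-7, -3, -16).
v_2 = A·v_1 = (-2, 80, 37).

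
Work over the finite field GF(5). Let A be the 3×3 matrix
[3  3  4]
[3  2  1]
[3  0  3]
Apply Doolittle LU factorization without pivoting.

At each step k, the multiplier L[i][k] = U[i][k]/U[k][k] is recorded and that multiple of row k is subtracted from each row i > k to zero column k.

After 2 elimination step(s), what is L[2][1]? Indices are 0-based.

Step 1: pivot at (0,0) is 3.
  row1 ← row1 − (1)·row0  ⇒  L[1][0]=1, U row1=(0, 4, 2)
  row2 ← row2 − (1)·row0  ⇒  L[2][0]=1, U row2=(0, 2, 4)
Step 2: pivot at (1,1) is 4.
  row2 ← row2 − (3)·row1  ⇒  L[2][1]=3, U row2=(0, 0, 3)

L[2][1] = 3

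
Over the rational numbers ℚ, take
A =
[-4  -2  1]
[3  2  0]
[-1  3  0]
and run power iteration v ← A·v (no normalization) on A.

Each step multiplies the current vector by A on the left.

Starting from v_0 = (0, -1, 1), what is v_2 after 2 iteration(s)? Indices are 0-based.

v_0 = (0, -1, 1).
v_1 = A·v_0 = (3, -2, -3).
v_2 = A·v_1 = (-11, 5, -9).

v_2 = (-11, 5, -9)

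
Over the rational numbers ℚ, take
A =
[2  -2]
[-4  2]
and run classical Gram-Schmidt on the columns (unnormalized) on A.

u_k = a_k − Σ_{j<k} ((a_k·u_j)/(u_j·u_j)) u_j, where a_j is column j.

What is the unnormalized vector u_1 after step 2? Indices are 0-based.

u_1 = (-4/5, -2/5)

Step 1: u_0 = a_0 = (2, -4).
Step 2: u_1 = a_1 − (-3/5)·u_0 = (-4/5, -2/5).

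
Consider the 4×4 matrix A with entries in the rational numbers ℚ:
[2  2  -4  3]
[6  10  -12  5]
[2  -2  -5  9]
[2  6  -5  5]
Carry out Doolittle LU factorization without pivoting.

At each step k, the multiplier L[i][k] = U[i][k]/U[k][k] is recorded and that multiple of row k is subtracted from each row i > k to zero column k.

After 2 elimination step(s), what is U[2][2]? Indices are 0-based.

U[2][2] = -1

[col 0] pivot 2
  R1 -= 3*R0 → (0, 4, 0, -4)  (L[1][0] := 3)
  R2 -= 1*R0 → (0, -4, -1, 6)  (L[2][0] := 1)
  R3 -= 1*R0 → (0, 4, -1, 2)  (L[3][0] := 1)
[col 1] pivot 4
  R2 -= -1*R1 → (0, 0, -1, 2)  (L[2][1] := -1)
  R3 -= 1*R1 → (0, 0, -1, 6)  (L[3][1] := 1)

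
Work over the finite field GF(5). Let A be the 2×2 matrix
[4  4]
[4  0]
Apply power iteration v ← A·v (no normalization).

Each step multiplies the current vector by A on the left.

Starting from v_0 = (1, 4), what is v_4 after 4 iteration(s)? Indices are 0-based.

v_4 = (2, 1)

v_0 = (1, 4).
v_1 = A·v_0 = (0, 4).
v_2 = A·v_1 = (1, 0).
v_3 = A·v_2 = (4, 4).
v_4 = A·v_3 = (2, 1).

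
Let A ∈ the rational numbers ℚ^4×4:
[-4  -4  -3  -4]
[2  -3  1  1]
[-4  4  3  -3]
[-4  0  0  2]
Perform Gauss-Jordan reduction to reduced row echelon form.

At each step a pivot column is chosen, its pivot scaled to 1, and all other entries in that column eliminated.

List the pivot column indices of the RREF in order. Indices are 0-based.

pivot(0,0)=-4: scale R0 → (1, 1, 3/4, 1)
  clear (1,0): R1 −= (2)R0 → (0, -5, -1/2, -1)
  clear (2,0): R2 −= (-4)R0 → (0, 8, 6, 1)
  clear (3,0): R3 −= (-4)R0 → (0, 4, 3, 6)
pivot(1,1)=-5: scale R1 → (0, 1, 1/10, 1/5)
  clear (0,1): R0 −= (1)R1 → (1, 0, 13/20, 4/5)
  clear (2,1): R2 −= (8)R1 → (0, 0, 26/5, -3/5)
  clear (3,1): R3 −= (4)R1 → (0, 0, 13/5, 26/5)
pivot(2,2)=26/5: scale R2 → (0, 0, 1, -3/26)
  clear (0,2): R0 −= (13/20)R2 → (1, 0, 0, 7/8)
  clear (1,2): R1 −= (1/10)R2 → (0, 1, 0, 11/52)
  clear (3,2): R3 −= (13/5)R2 → (0, 0, 0, 11/2)
pivot(3,3)=11/2: scale R3 → (0, 0, 0, 1)
  clear (0,3): R0 −= (7/8)R3 → (1, 0, 0, 0)
  clear (1,3): R1 −= (11/52)R3 → (0, 1, 0, 0)
  clear (2,3): R2 −= (-3/26)R3 → (0, 0, 1, 0)

pivot columns: 0, 1, 2, 3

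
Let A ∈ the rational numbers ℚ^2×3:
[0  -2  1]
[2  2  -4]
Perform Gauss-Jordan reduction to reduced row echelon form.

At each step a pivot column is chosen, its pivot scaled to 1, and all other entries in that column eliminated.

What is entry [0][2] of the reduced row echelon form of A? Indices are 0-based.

M[0][2] = -3/2

[1] R0 <-> R1
[1] R0 /= 2  ⇒  (1, 1, -2)
[2] R1 /= -2  ⇒  (0, 1, -1/2)
     R0 -= 1·R1  ⇒  (1, 0, -3/2)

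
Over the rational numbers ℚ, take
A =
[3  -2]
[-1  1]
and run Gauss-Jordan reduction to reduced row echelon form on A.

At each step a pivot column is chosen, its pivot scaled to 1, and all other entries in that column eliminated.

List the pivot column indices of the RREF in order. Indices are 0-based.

pivot columns: 0, 1

[1] R0 /= 3  ⇒  (1, -2/3)
     R1 -= -1·R0  ⇒  (0, 1/3)
[2] R1 /= 1/3  ⇒  (0, 1)
     R0 -= -2/3·R1  ⇒  (1, 0)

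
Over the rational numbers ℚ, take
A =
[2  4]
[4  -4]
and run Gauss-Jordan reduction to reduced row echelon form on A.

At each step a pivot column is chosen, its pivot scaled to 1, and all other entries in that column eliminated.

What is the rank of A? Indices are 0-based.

pivot(0,0)=2: scale R0 → (1, 2)
  clear (1,0): R1 −= (4)R0 → (0, -12)
pivot(1,1)=-12: scale R1 → (0, 1)
  clear (0,1): R0 −= (2)R1 → (1, 0)

rank = 2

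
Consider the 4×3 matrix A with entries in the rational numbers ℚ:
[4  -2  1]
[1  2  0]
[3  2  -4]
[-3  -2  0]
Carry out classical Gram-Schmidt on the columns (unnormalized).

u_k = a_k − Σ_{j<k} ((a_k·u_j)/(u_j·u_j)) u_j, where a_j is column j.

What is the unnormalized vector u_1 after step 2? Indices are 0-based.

Step 1: u_0 = a_0 = (4, 1, 3, -3).
Step 2: u_1 = a_1 − (6/35)·u_0 = (-94/35, 64/35, 52/35, -52/35).

u_1 = (-94/35, 64/35, 52/35, -52/35)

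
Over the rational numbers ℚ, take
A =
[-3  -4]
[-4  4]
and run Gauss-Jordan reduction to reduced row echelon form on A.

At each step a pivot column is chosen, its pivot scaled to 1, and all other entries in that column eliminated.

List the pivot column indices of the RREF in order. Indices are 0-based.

pivot columns: 0, 1

pivot(0,0)=-3: scale R0 → (1, 4/3)
  clear (1,0): R1 −= (-4)R0 → (0, 28/3)
pivot(1,1)=28/3: scale R1 → (0, 1)
  clear (0,1): R0 −= (4/3)R1 → (1, 0)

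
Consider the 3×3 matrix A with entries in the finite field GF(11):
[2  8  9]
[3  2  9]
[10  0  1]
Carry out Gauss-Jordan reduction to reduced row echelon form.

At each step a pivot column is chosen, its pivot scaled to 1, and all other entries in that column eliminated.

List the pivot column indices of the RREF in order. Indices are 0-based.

pivot columns: 0, 1, 2

step 1: normalize row 0 (÷2) = (1, 4, 10)
  row 1: subtract 3×row0 = (0, 1, 1)
  row 2: subtract 10×row0 = (0, 4, 0)
step 2: normalize row 1 (÷1) = (0, 1, 1)
  row 0: subtract 4×row1 = (1, 0, 6)
  row 2: subtract 4×row1 = (0, 0, 7)
step 3: normalize row 2 (÷7) = (0, 0, 1)
  row 0: subtract 6×row2 = (1, 0, 0)
  row 1: subtract 1×row2 = (0, 1, 0)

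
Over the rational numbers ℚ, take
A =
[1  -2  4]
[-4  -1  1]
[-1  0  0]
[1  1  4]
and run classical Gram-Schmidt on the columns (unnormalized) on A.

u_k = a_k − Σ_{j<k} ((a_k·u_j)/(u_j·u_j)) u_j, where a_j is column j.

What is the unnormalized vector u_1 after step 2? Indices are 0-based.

Step 1: u_0 = a_0 = (1, -4, -1, 1).
Step 2: u_1 = a_1 − (3/19)·u_0 = (-41/19, -7/19, 3/19, 16/19).

u_1 = (-41/19, -7/19, 3/19, 16/19)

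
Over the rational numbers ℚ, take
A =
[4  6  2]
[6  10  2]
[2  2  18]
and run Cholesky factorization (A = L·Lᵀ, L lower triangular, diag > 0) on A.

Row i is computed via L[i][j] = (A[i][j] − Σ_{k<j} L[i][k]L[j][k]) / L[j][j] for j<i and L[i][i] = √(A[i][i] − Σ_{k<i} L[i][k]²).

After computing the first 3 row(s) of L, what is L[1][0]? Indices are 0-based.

Step 1: L[0][0] = √(4) = 2.
  L[1][0] = (6) / L[0][0] = 3.
Step 2: L[1][1] = √(1) = 1.
  L[2][0] = (2) / L[0][0] = 1.
  L[2][1] = (-1) / L[1][1] = -1.
Step 3: L[2][2] = √(16) = 4.

L[1][0] = 3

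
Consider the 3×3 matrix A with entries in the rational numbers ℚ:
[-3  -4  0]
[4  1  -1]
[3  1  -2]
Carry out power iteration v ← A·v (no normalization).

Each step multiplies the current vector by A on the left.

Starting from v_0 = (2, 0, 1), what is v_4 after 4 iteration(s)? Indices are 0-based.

v_0 = (2, 0, 1).
v_1 = A·v_0 = (-6, 7, 4).
v_2 = A·v_1 = (-10, -21, -19).
v_3 = A·v_2 = (114, -42, -13).
v_4 = A·v_3 = (-174, 427, 326).

v_4 = (-174, 427, 326)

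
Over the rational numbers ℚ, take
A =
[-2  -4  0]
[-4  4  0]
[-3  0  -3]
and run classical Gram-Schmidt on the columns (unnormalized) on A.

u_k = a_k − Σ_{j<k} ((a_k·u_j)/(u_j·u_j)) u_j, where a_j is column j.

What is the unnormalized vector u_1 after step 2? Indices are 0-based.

Step 1: u_0 = a_0 = (-2, -4, -3).
Step 2: u_1 = a_1 − (-8/29)·u_0 = (-132/29, 84/29, -24/29).

u_1 = (-132/29, 84/29, -24/29)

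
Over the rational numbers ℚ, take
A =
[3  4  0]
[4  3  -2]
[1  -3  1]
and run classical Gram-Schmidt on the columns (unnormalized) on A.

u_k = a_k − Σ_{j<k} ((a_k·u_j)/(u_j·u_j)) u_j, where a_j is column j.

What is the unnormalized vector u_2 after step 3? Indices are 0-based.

u_2 = (495/443, -429/443, 231/443)

Step 1: u_0 = a_0 = (3, 4, 1).
Step 2: u_1 = a_1 − (21/26)·u_0 = (41/26, -3/13, -99/26).
Step 3: u_2 = a_2 − (-7/26)·u_0 − (-87/443)·u_1 = (495/443, -429/443, 231/443).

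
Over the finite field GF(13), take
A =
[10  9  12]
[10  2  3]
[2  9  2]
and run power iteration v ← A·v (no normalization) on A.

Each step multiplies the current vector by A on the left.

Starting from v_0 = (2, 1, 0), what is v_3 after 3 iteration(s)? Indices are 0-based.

v_3 = (12, 11, 9)

v_0 = (2, 1, 0).
v_1 = A·v_0 = (3, 9, 0).
v_2 = A·v_1 = (7, 9, 9).
v_3 = A·v_2 = (12, 11, 9).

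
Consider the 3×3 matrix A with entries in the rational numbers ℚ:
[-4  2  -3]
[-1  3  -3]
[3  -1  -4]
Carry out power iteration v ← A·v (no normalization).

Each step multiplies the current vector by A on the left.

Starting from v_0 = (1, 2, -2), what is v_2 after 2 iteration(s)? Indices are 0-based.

v_2 = (-29, 0, -29)

v_0 = (1, 2, -2).
v_1 = A·v_0 = (6, 11, 9).
v_2 = A·v_1 = (-29, 0, -29).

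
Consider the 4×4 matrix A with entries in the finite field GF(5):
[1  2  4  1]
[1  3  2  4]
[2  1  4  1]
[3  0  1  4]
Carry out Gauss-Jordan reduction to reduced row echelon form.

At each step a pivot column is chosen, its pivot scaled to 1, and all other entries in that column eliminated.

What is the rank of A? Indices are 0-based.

rank = 4

[1] R0 /= 1  ⇒  (1, 2, 4, 1)
     R1 -= 1·R0  ⇒  (0, 1, 3, 3)
     R2 -= 2·R0  ⇒  (0, 2, 1, 4)
     R3 -= 3·R0  ⇒  (0, 4, 4, 1)
[2] R1 /= 1  ⇒  (0, 1, 3, 3)
     R0 -= 2·R1  ⇒  (1, 0, 3, 0)
     R2 -= 2·R1  ⇒  (0, 0, 0, 3)
     R3 -= 4·R1  ⇒  (0, 0, 2, 4)
[3] R2 <-> R3
[3] R2 /= 2  ⇒  (0, 0, 1, 2)
     R0 -= 3·R2  ⇒  (1, 0, 0, 4)
     R1 -= 3·R2  ⇒  (0, 1, 0, 2)
[4] R3 /= 3  ⇒  (0, 0, 0, 1)
     R0 -= 4·R3  ⇒  (1, 0, 0, 0)
     R1 -= 2·R3  ⇒  (0, 1, 0, 0)
     R2 -= 2·R3  ⇒  (0, 0, 1, 0)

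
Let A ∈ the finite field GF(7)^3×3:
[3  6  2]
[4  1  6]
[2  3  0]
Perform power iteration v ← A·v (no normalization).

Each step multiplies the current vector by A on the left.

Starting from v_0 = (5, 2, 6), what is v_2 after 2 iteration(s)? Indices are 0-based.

v_0 = (5, 2, 6).
v_1 = A·v_0 = (4, 2, 2).
v_2 = A·v_1 = (0, 2, 0).

v_2 = (0, 2, 0)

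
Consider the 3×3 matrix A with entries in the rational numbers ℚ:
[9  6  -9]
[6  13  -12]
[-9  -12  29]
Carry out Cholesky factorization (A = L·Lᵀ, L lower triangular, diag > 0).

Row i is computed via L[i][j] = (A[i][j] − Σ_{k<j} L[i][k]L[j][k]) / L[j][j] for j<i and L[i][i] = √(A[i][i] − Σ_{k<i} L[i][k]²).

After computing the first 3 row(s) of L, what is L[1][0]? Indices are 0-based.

Step 1: L[0][0] = √(9) = 3.
  L[1][0] = (6) / L[0][0] = 2.
Step 2: L[1][1] = √(9) = 3.
  L[2][0] = (-9) / L[0][0] = -3.
  L[2][1] = (-6) / L[1][1] = -2.
Step 3: L[2][2] = √(16) = 4.

L[1][0] = 2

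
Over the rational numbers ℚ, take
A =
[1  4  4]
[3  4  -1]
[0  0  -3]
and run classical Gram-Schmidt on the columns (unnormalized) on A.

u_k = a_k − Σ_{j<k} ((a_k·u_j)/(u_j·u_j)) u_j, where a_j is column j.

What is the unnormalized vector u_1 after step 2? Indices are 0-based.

u_1 = (12/5, -4/5, 0)

Step 1: u_0 = a_0 = (1, 3, 0).
Step 2: u_1 = a_1 − (8/5)·u_0 = (12/5, -4/5, 0).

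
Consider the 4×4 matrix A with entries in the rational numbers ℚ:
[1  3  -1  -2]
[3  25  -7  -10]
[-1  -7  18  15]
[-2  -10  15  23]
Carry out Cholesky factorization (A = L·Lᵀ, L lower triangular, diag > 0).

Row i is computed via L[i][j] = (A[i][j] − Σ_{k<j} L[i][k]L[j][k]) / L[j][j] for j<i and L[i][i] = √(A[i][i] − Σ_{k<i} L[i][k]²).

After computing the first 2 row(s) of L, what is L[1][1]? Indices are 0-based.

L[1][1] = 4

Step 1: L[0][0] = √(1) = 1.
  L[1][0] = (3) / L[0][0] = 3.
Step 2: L[1][1] = √(16) = 4.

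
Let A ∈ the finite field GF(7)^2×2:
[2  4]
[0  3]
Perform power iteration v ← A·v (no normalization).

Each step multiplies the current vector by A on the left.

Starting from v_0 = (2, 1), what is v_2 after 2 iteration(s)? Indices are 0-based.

v_0 = (2, 1).
v_1 = A·v_0 = (1, 3).
v_2 = A·v_1 = (0, 2).

v_2 = (0, 2)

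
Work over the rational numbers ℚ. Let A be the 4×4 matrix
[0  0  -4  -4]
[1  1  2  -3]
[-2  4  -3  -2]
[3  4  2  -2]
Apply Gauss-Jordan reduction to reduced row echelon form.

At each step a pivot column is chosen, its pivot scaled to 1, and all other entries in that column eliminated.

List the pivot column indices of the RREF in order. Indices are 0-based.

pivot columns: 0, 1, 2, 3

pivot(0,0): swap R0↔R1
pivot(0,0)=1: scale R0 → (1, 1, 2, -3)
  clear (2,0): R2 −= (-2)R0 → (0, 6, 1, -8)
  clear (3,0): R3 −= (3)R0 → (0, 1, -4, 7)
pivot(1,1): swap R1↔R2
pivot(1,1)=6: scale R1 → (0, 1, 1/6, -4/3)
  clear (0,1): R0 −= (1)R1 → (1, 0, 11/6, -5/3)
  clear (3,1): R3 −= (1)R1 → (0, 0, -25/6, 25/3)
pivot(2,2)=-4: scale R2 → (0, 0, 1, 1)
  clear (0,2): R0 −= (11/6)R2 → (1, 0, 0, -7/2)
  clear (1,2): R1 −= (1/6)R2 → (0, 1, 0, -3/2)
  clear (3,2): R3 −= (-25/6)R2 → (0, 0, 0, 25/2)
pivot(3,3)=25/2: scale R3 → (0, 0, 0, 1)
  clear (0,3): R0 −= (-7/2)R3 → (1, 0, 0, 0)
  clear (1,3): R1 −= (-3/2)R3 → (0, 1, 0, 0)
  clear (2,3): R2 −= (1)R3 → (0, 0, 1, 0)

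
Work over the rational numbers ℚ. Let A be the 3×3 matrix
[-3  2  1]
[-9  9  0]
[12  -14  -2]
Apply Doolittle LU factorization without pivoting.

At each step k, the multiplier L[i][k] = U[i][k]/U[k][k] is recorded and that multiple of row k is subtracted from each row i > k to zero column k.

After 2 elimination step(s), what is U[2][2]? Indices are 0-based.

U[2][2] = -4

k=0: U[0][0]=-3
  eliminate (1,0): mult=3, new row 1: (0, 3, -3); set L[1][0]=3
  eliminate (2,0): mult=-4, new row 2: (0, -6, 2); set L[2][0]=-4
k=1: U[1][1]=3
  eliminate (2,1): mult=-2, new row 2: (0, 0, -4); set L[2][1]=-2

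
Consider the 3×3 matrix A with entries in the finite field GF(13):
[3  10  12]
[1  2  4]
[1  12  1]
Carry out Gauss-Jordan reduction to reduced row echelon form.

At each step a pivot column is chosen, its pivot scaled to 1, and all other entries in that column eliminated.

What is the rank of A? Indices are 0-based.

rank = 3

[1] R0 /= 3  ⇒  (1, 12, 4)
     R1 -= 1·R0  ⇒  (0, 3, 0)
     R2 -= 1·R0  ⇒  (0, 0, 10)
[2] R1 /= 3  ⇒  (0, 1, 0)
     R0 -= 12·R1  ⇒  (1, 0, 4)
[3] R2 /= 10  ⇒  (0, 0, 1)
     R0 -= 4·R2  ⇒  (1, 0, 0)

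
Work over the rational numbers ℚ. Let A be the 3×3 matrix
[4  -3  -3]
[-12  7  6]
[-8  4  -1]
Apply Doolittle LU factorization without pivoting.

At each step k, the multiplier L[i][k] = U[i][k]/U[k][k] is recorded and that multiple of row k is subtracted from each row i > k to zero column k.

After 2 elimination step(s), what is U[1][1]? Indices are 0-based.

[col 0] pivot 4
  R1 -= -3*R0 → (0, -2, -3)  (L[1][0] := -3)
  R2 -= -2*R0 → (0, -2, -7)  (L[2][0] := -2)
[col 1] pivot -2
  R2 -= 1*R1 → (0, 0, -4)  (L[2][1] := 1)

U[1][1] = -2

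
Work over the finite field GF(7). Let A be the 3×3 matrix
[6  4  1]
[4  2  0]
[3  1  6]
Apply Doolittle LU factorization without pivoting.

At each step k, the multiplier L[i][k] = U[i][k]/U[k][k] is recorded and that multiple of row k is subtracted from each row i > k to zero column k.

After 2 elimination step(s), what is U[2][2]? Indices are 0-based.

U[2][2] = 3

[col 0] pivot 6
  R1 -= 3*R0 → (0, 4, 4)  (L[1][0] := 3)
  R2 -= 4*R0 → (0, 6, 2)  (L[2][0] := 4)
[col 1] pivot 4
  R2 -= 5*R1 → (0, 0, 3)  (L[2][1] := 5)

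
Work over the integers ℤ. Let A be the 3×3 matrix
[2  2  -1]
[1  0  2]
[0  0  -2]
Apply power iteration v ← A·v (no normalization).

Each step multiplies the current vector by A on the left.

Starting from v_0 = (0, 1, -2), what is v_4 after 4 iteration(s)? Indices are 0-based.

v_0 = (0, 1, -2).
v_1 = A·v_0 = (4, -4, 4).
v_2 = A·v_1 = (-4, 12, -8).
v_3 = A·v_2 = (24, -20, 16).
v_4 = A·v_3 = (-8, 56, -32).

v_4 = (-8, 56, -32)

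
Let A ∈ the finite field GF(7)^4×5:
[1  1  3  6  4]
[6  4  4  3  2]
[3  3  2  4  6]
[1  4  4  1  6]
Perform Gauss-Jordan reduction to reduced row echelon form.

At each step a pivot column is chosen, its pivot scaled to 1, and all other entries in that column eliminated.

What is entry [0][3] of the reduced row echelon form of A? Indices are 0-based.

[1] R0 /= 1  ⇒  (1, 1, 3, 6, 4)
     R1 -= 6·R0  ⇒  (0, 5, 0, 2, 6)
     R2 -= 3·R0  ⇒  (0, 0, 0, 0, 1)
     R3 -= 1·R0  ⇒  (0, 3, 1, 2, 2)
[2] R1 /= 5  ⇒  (0, 1, 0, 6, 4)
     R0 -= 1·R1  ⇒  (1, 0, 3, 0, 0)
     R3 -= 3·R1  ⇒  (0, 0, 1, 5, 4)
[3] R2 <-> R3
[3] R2 /= 1  ⇒  (0, 0, 1, 5, 4)
     R0 -= 3·R2  ⇒  (1, 0, 0, 6, 2)
column 3 empty below row 3
[4] R3 /= 1  ⇒  (0, 0, 0, 0, 1)
     R0 -= 2·R3  ⇒  (1, 0, 0, 6, 0)
     R1 -= 4·R3  ⇒  (0, 1, 0, 6, 0)
     R2 -= 4·R3  ⇒  (0, 0, 1, 5, 0)

M[0][3] = 6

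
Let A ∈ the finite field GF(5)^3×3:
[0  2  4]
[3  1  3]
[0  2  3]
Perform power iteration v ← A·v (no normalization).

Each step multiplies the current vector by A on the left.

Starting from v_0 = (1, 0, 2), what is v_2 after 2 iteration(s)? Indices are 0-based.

v_0 = (1, 0, 2).
v_1 = A·v_0 = (3, 4, 1).
v_2 = A·v_1 = (2, 1, 1).

v_2 = (2, 1, 1)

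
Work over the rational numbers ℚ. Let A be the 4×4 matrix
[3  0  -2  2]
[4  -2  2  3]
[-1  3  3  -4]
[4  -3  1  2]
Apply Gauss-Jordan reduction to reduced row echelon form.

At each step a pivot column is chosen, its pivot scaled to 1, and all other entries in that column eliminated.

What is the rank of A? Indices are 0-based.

step 1: normalize row 0 (÷3) = (1, 0, -2/3, 2/3)
  row 1: subtract 4×row0 = (0, -2, 14/3, 1/3)
  row 2: subtract -1×row0 = (0, 3, 7/3, -10/3)
  row 3: subtract 4×row0 = (0, -3, 11/3, -2/3)
step 2: normalize row 1 (÷-2) = (0, 1, -7/3, -1/6)
  row 2: subtract 3×row1 = (0, 0, 28/3, -17/6)
  row 3: subtract -3×row1 = (0, 0, -10/3, -7/6)
step 3: normalize row 2 (÷28/3) = (0, 0, 1, -17/56)
  row 0: subtract -2/3×row2 = (1, 0, 0, 13/28)
  row 1: subtract -7/3×row2 = (0, 1, 0, -7/8)
  row 3: subtract -10/3×row2 = (0, 0, 0, -61/28)
step 4: normalize row 3 (÷-61/28) = (0, 0, 0, 1)
  row 0: subtract 13/28×row3 = (1, 0, 0, 0)
  row 1: subtract -7/8×row3 = (0, 1, 0, 0)
  row 2: subtract -17/56×row3 = (0, 0, 1, 0)

rank = 4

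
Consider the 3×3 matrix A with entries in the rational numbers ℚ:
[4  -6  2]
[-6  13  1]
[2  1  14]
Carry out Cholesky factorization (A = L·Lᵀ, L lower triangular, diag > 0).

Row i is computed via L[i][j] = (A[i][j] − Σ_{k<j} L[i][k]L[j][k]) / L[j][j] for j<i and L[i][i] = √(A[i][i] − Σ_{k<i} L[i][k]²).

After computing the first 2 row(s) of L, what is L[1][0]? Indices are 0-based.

L[1][0] = -3

Step 1: L[0][0] = √(4) = 2.
  L[1][0] = (-6) / L[0][0] = -3.
Step 2: L[1][1] = √(4) = 2.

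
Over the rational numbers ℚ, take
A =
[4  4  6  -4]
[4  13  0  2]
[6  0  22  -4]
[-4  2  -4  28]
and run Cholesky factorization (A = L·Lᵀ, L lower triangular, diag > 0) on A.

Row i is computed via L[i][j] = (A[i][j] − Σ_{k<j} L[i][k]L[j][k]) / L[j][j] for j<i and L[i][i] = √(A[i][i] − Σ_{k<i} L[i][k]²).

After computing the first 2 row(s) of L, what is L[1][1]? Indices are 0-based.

Step 1: L[0][0] = √(4) = 2.
  L[1][0] = (4) / L[0][0] = 2.
Step 2: L[1][1] = √(9) = 3.

L[1][1] = 3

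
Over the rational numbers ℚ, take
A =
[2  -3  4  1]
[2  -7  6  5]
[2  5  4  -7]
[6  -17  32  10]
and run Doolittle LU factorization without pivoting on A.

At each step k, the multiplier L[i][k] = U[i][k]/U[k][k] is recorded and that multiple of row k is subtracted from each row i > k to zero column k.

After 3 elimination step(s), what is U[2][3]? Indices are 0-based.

k=0: U[0][0]=2
  eliminate (1,0): mult=1, new row 1: (0, -4, 2, 4); set L[1][0]=1
  eliminate (2,0): mult=1, new row 2: (0, 8, 0, -8); set L[2][0]=1
  eliminate (3,0): mult=3, new row 3: (0, -8, 20, 7); set L[3][0]=3
k=1: U[1][1]=-4
  eliminate (2,1): mult=-2, new row 2: (0, 0, 4, 0); set L[2][1]=-2
  eliminate (3,1): mult=2, new row 3: (0, 0, 16, -1); set L[3][1]=2
k=2: U[2][2]=4
  eliminate (3,2): mult=4, new row 3: (0, 0, 0, -1); set L[3][2]=4

U[2][3] = 0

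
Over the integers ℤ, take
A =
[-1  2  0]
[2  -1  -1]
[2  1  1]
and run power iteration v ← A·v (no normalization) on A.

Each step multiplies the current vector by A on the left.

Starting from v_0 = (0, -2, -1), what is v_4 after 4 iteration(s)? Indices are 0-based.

v_0 = (0, -2, -1).
v_1 = A·v_0 = (-4, 3, -3).
v_2 = A·v_1 = (10, -8, -8).
v_3 = A·v_2 = (-26, 36, 4).
v_4 = A·v_3 = (98, -92, -12).

v_4 = (98, -92, -12)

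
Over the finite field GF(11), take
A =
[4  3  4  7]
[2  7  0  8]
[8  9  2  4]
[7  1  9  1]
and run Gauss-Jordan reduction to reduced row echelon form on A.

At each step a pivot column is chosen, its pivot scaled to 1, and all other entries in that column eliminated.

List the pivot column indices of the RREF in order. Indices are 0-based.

step 1: normalize row 0 (÷4) = (1, 9, 1, 10)
  row 1: subtract 2×row0 = (0, 0, 9, 10)
  row 2: subtract 8×row0 = (0, 3, 5, 1)
  row 3: subtract 7×row0 = (0, 4, 2, 8)
step 2: exchange rows 1,2
step 2: normalize row 1 (÷3) = (0, 1, 9, 4)
  row 0: subtract 9×row1 = (1, 0, 8, 7)
  row 3: subtract 4×row1 = (0, 0, 10, 3)
step 3: normalize row 2 (÷9) = (0, 0, 1, 6)
  row 0: subtract 8×row2 = (1, 0, 0, 3)
  row 1: subtract 9×row2 = (0, 1, 0, 5)
  row 3: subtract 10×row2 = (0, 0, 0, 9)
step 4: normalize row 3 (÷9) = (0, 0, 0, 1)
  row 0: subtract 3×row3 = (1, 0, 0, 0)
  row 1: subtract 5×row3 = (0, 1, 0, 0)
  row 2: subtract 6×row3 = (0, 0, 1, 0)

pivot columns: 0, 1, 2, 3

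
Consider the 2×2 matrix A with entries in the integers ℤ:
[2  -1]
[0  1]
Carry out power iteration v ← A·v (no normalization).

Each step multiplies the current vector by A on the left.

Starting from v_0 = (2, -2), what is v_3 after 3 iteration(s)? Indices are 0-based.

v_3 = (30, -2)

v_0 = (2, -2).
v_1 = A·v_0 = (6, -2).
v_2 = A·v_1 = (14, -2).
v_3 = A·v_2 = (30, -2).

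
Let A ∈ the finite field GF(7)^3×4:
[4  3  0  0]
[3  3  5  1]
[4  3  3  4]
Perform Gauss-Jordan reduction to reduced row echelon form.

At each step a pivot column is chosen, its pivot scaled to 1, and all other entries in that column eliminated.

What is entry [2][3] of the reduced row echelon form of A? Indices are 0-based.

step 1: normalize row 0 (÷4) = (1, 6, 0, 0)
  row 1: subtract 3×row0 = (0, 6, 5, 1)
  row 2: subtract 4×row0 = (0, 0, 3, 4)
step 2: normalize row 1 (÷6) = (0, 1, 2, 6)
  row 0: subtract 6×row1 = (1, 0, 2, 6)
step 3: normalize row 2 (÷3) = (0, 0, 1, 6)
  row 0: subtract 2×row2 = (1, 0, 0, 1)
  row 1: subtract 2×row2 = (0, 1, 0, 1)

M[2][3] = 6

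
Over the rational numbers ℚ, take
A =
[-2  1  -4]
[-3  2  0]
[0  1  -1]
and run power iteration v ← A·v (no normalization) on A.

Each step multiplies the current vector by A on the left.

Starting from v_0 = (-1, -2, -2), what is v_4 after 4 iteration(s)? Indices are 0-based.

v_4 = (75, -38, 24)

v_0 = (-1, -2, -2).
v_1 = A·v_0 = (8, -1, 0).
v_2 = A·v_1 = (-17, -26, -1).
v_3 = A·v_2 = (12, -1, -25).
v_4 = A·v_3 = (75, -38, 24).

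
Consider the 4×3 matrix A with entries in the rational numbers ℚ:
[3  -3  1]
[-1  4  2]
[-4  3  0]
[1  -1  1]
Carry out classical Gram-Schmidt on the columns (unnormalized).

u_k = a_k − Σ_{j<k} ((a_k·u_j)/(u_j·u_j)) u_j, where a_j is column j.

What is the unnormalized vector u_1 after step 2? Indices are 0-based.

Step 1: u_0 = a_0 = (3, -1, -4, 1).
Step 2: u_1 = a_1 − (-26/27)·u_0 = (-1/9, 82/27, -23/27, -1/27).

u_1 = (-1/9, 82/27, -23/27, -1/27)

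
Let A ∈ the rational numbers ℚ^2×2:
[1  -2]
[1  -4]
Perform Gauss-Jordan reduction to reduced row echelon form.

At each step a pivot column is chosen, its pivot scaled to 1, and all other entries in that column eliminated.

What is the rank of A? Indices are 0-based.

[1] R0 /= 1  ⇒  (1, -2)
     R1 -= 1·R0  ⇒  (0, -2)
[2] R1 /= -2  ⇒  (0, 1)
     R0 -= -2·R1  ⇒  (1, 0)

rank = 2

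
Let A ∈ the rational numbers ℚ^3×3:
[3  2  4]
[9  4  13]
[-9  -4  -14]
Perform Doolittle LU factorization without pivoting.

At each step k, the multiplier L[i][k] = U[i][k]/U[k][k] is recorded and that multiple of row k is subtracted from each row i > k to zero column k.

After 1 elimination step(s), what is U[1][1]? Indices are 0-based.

k=0: U[0][0]=3
  eliminate (1,0): mult=3, new row 1: (0, -2, 1); set L[1][0]=3
  eliminate (2,0): mult=-3, new row 2: (0, 2, -2); set L[2][0]=-3

U[1][1] = -2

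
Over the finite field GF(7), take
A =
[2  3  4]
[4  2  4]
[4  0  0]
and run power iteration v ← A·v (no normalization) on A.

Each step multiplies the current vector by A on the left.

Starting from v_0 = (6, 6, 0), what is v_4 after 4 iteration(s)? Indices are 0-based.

v_0 = (6, 6, 0).
v_1 = A·v_0 = (2, 1, 3).
v_2 = A·v_1 = (5, 1, 1).
v_3 = A·v_2 = (3, 5, 6).
v_4 = A·v_3 = (3, 4, 5).

v_4 = (3, 4, 5)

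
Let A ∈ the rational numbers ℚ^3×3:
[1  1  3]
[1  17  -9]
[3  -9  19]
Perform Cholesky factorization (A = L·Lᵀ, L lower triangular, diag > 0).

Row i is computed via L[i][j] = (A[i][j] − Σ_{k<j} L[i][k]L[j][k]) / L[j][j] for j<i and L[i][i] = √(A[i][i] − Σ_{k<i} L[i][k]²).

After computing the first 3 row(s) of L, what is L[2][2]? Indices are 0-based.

L[2][2] = 1

Step 1: L[0][0] = √(1) = 1.
  L[1][0] = (1) / L[0][0] = 1.
Step 2: L[1][1] = √(16) = 4.
  L[2][0] = (3) / L[0][0] = 3.
  L[2][1] = (-12) / L[1][1] = -3.
Step 3: L[2][2] = √(1) = 1.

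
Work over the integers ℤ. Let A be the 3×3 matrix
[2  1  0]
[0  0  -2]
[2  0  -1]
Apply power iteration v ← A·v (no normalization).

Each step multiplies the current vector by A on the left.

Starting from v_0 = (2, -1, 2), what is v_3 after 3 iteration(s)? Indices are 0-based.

v_3 = (0, -8, 0)

v_0 = (2, -1, 2).
v_1 = A·v_0 = (3, -4, 2).
v_2 = A·v_1 = (2, -4, 4).
v_3 = A·v_2 = (0, -8, 0).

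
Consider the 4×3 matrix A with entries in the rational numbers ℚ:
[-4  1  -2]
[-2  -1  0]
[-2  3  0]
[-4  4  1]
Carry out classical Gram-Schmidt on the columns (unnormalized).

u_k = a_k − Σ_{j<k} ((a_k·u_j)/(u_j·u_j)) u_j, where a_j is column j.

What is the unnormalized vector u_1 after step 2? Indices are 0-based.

Step 1: u_0 = a_0 = (-4, -2, -2, -4).
Step 2: u_1 = a_1 − (-3/5)·u_0 = (-7/5, -11/5, 9/5, 8/5).

u_1 = (-7/5, -11/5, 9/5, 8/5)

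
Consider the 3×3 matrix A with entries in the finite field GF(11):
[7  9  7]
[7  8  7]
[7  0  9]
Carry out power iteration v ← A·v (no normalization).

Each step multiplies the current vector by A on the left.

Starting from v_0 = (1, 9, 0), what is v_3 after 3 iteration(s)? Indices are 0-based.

v_0 = (1, 9, 0).
v_1 = A·v_0 = (0, 2, 7).
v_2 = A·v_1 = (1, 10, 8).
v_3 = A·v_2 = (10, 0, 2).

v_3 = (10, 0, 2)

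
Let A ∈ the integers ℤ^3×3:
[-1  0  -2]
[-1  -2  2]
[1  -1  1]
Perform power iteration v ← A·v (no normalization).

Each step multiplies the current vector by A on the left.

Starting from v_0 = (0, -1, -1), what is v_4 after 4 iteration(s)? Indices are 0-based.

v_0 = (0, -1, -1).
v_1 = A·v_0 = (2, 0, 0).
v_2 = A·v_1 = (-2, -2, 2).
v_3 = A·v_2 = (-2, 10, 2).
v_4 = A·v_3 = (-2, -14, -10).

v_4 = (-2, -14, -10)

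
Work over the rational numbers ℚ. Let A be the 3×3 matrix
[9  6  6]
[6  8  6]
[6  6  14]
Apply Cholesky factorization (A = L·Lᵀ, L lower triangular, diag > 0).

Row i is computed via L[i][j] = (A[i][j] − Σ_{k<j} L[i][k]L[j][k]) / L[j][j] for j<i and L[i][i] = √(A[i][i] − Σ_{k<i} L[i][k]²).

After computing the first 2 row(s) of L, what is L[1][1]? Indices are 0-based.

L[1][1] = 2

Step 1: L[0][0] = √(9) = 3.
  L[1][0] = (6) / L[0][0] = 2.
Step 2: L[1][1] = √(4) = 2.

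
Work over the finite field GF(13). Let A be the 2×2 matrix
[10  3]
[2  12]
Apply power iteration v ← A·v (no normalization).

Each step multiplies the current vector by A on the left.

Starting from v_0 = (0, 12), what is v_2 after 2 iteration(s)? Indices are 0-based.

v_2 = (12, 6)

v_0 = (0, 12).
v_1 = A·v_0 = (10, 1).
v_2 = A·v_1 = (12, 6).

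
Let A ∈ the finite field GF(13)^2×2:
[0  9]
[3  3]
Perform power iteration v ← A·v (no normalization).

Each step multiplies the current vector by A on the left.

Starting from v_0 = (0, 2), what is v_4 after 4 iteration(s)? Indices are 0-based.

v_0 = (0, 2).
v_1 = A·v_0 = (5, 6).
v_2 = A·v_1 = (2, 7).
v_3 = A·v_2 = (11, 1).
v_4 = A·v_3 = (9, 10).

v_4 = (9, 10)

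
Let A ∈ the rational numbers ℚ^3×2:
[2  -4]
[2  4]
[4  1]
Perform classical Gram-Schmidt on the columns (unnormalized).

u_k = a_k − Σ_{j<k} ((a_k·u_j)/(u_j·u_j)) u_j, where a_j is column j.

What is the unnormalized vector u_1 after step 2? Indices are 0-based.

Step 1: u_0 = a_0 = (2, 2, 4).
Step 2: u_1 = a_1 − (1/6)·u_0 = (-13/3, 11/3, 1/3).

u_1 = (-13/3, 11/3, 1/3)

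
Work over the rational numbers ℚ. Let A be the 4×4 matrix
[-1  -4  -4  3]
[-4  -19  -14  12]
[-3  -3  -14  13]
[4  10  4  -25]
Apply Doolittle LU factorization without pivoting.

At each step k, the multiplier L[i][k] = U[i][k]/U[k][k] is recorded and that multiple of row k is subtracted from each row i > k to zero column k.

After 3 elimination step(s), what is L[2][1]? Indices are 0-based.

k=0: U[0][0]=-1
  eliminate (1,0): mult=4, new row 1: (0, -3, 2, 0); set L[1][0]=4
  eliminate (2,0): mult=3, new row 2: (0, 9, -2, 4); set L[2][0]=3
  eliminate (3,0): mult=-4, new row 3: (0, -6, -12, -13); set L[3][0]=-4
k=1: U[1][1]=-3
  eliminate (2,1): mult=-3, new row 2: (0, 0, 4, 4); set L[2][1]=-3
  eliminate (3,1): mult=2, new row 3: (0, 0, -16, -13); set L[3][1]=2
k=2: U[2][2]=4
  eliminate (3,2): mult=-4, new row 3: (0, 0, 0, 3); set L[3][2]=-4

L[2][1] = -3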